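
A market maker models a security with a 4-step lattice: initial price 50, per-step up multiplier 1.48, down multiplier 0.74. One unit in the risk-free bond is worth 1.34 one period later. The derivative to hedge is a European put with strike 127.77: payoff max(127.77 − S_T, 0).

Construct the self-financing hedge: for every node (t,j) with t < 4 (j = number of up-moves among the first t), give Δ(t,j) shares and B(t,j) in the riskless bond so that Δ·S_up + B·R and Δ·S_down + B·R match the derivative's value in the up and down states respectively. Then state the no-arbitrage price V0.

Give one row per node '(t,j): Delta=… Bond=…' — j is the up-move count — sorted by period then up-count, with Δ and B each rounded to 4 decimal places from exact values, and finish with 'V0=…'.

(0,0): Delta=-0.3287 Bond=21.0920
(1,0): Delta=-1.0000 Bond=53.1024
(1,1): Delta=-0.2503 Bond=22.4674
(2,0): Delta=-1.0000 Bond=71.1573
(2,1): Delta=-1.0000 Bond=71.1573
(2,2): Delta=-0.1629 Bond=20.5278
(3,0): Delta=-1.0000 Bond=95.3507
(3,1): Delta=-1.0000 Bond=95.3507
(3,2): Delta=-1.0000 Bond=95.3507
(3,3): Delta=-0.0652 Bond=11.6772
V0=4.6585

Since d<R<u, set p* = (R−d)/(u−d) = 0.8108; price each node as the discounted p*-expectation of its children.
Payoff layer (t=4): V(4,0)=112.7767, V(4,1)=97.7834, V(4,2)=67.7968, V(4,3)=7.8237, V(4,4)=0.0000
Node (3,0) S=20.2612: V=(p*·97.7834+(1−p*)·112.7767)/1.34=75.0895; Δ=(97.7834−112.7767)/(29.9866−14.9933)=-1.0000; B=V−Δ·S=95.3507
Node (3,1) S=40.5224: V=(p*·67.7968+(1−p*)·97.7834)/1.34=54.8283; Δ=(67.7968−97.7834)/(59.9732−29.9866)=-1.0000; B=V−Δ·S=95.3507
Node (3,2) S=81.0448: V=(p*·7.8237+(1−p*)·67.7968)/1.34=14.3059; Δ=(7.8237−67.7968)/(119.9463−59.9732)=-1.0000; B=V−Δ·S=95.3507
Node (3,3) S=162.0896: V=(p*·0.0000+(1−p*)·7.8237)/1.34=1.1046; Δ=(0.0000−7.8237)/(239.8926−119.9463)=-0.0652; B=V−Δ·S=11.6772
Node (2,0) S=27.3800: V=(p*·54.8283+(1−p*)·75.0895)/1.34=43.7773; Δ=(54.8283−75.0895)/(40.5224−20.2612)=-1.0000; B=V−Δ·S=71.1573
Node (2,1) S=54.7600: V=(p*·14.3059+(1−p*)·54.8283)/1.34=16.3973; Δ=(14.3059−54.8283)/(81.0448−40.5224)=-1.0000; B=V−Δ·S=71.1573
Node (2,2) S=109.5200: V=(p*·1.1046+(1−p*)·14.3059)/1.34=2.6882; Δ=(1.1046−14.3059)/(162.0896−81.0448)=-0.1629; B=V−Δ·S=20.5278
Node (1,0) S=37.0000: V=(p*·16.3973+(1−p*)·43.7773)/1.34=16.1024; Δ=(16.3973−43.7773)/(54.7600−27.3800)=-1.0000; B=V−Δ·S=53.1024
Node (1,1) S=74.0000: V=(p*·2.6882+(1−p*)·16.3973)/1.34=3.9416; Δ=(2.6882−16.3973)/(109.5200−54.7600)=-0.2503; B=V−Δ·S=22.4674
Node (0,0) S=50.0000: V=(p*·3.9416+(1−p*)·16.1024)/1.34=4.6585; Δ=(3.9416−16.1024)/(74.0000−37.0000)=-0.3287; B=V−Δ·S=21.0920
Root portfolio cost Δ·50+B reproduces V0=4.6585.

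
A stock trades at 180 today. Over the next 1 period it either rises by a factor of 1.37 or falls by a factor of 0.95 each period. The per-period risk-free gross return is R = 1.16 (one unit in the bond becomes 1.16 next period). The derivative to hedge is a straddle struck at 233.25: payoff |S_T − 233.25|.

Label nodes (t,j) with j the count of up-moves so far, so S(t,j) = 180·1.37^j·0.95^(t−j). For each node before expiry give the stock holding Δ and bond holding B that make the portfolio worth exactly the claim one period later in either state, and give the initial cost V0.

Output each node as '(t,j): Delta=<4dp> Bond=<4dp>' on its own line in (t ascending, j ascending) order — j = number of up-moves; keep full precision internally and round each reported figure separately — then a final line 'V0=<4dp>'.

(0,0): Delta=-0.6468 Bond=149.0148
V0=32.5862

Since d<R<u, set p* = (R−d)/(u−d) = 0.5000; price each node as the discounted p*-expectation of its children.
Terminal payoffs: V(1,0)=62.2500, V(1,1)=13.3500
Node (0,0) S=180.0000: V=(p*·13.3500+(1−p*)·62.2500)/1.16=32.5862; Δ=(13.3500−62.2500)/(246.6000−171.0000)=-0.6468; B=V−Δ·S=149.0148
Self-financing check: at every node Δ·S+B equals the discounted successor values.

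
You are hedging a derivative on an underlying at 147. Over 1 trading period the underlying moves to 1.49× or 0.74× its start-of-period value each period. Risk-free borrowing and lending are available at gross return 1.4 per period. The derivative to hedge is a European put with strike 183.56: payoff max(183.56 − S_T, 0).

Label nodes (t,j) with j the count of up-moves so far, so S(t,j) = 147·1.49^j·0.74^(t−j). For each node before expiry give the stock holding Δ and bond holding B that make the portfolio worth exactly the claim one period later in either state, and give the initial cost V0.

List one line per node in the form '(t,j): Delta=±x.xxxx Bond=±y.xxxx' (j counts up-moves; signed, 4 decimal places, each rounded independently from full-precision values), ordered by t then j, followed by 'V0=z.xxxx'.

The replicating-portfolio and risk-neutral prices coincide; use p* = (1.4−0.74)/(1.49−0.74) = 0.8800 for the latter.
Terminal values V(1,·): V(1,0)=74.7800, V(1,1)=0.0000
(0,0): S=147.0000. Δ = (V_up−V_dn)/(S_up−S_dn) = (0.0000−74.7800)/(219.0300−108.7800) = -0.6783. V = [p*·0.0000 + (1−p*)·74.7800]/1.4 = 6.4097. B = V − Δ·S = 106.1164.
Each (Δ,B) replicates both successor values, so the strategy is self-financing and V0 is arbitrage-free.

(0,0): Delta=-0.6783 Bond=106.1164
V0=6.4097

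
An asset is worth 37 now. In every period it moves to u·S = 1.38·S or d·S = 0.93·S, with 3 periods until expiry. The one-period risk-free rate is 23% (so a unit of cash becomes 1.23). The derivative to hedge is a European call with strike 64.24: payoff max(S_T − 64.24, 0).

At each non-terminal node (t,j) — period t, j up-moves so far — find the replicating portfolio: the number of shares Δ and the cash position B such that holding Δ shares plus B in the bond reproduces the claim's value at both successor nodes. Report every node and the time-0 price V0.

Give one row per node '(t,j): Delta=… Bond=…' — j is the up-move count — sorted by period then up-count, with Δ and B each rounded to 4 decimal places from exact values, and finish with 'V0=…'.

(0,0): Delta=0.5822 Bond=-15.9798
(1,0): Delta=0.0452 Bond=-1.1752
(1,1): Delta=0.7632 Bond=-28.8952
(2,0): Delta=0.0000 Bond=0.0000
(2,1): Delta=0.0604 Bond=-2.1682
(2,2): Delta=1.0000 Bond=-52.2276
V0=5.5624

No-arbitrage ⇒ martingale measure with p* = (R−d)/(u−d) = 0.6667.
Payoff layer (t=3): V(3,0)=0.0000, V(3,1)=0.0000, V(3,2)=1.2904, V(3,3)=32.9987
Node (2,0) S=32.0013: V=(p*·0.0000+(1−p*)·0.0000)/1.23=0.0000; Δ=(0.0000−0.0000)/(44.1618−29.7612)=0.0000; B=V−Δ·S=0.0000
Node (2,1) S=47.4858: V=(p*·1.2904+(1−p*)·0.0000)/1.23=0.6994; Δ=(1.2904−0.0000)/(65.5304−44.1618)=0.0604; B=V−Δ·S=-2.1682
Node (2,2) S=70.4628: V=(p*·32.9987+(1−p*)·1.2904)/1.23=18.2352; Δ=(32.9987−1.2904)/(97.2387−65.5304)=1.0000; B=V−Δ·S=-52.2276
Node (1,0) S=34.4100: V=(p*·0.6994+(1−p*)·0.0000)/1.23=0.3791; Δ=(0.6994−0.0000)/(47.4858−32.0013)=0.0452; B=V−Δ·S=-1.1752
Node (1,1) S=51.0600: V=(p*·18.2352+(1−p*)·0.6994)/1.23=10.0731; Δ=(18.2352−0.6994)/(70.4628−47.4858)=0.7632; B=V−Δ·S=-28.8952
Node (0,0) S=37.0000: V=(p*·10.0731+(1−p*)·0.3791)/1.23=5.5624; Δ=(10.0731−0.3791)/(51.0600−34.4100)=0.5822; B=V−Δ·S=-15.9798
Self-financing check: at every node Δ·S+B equals the discounted successor values.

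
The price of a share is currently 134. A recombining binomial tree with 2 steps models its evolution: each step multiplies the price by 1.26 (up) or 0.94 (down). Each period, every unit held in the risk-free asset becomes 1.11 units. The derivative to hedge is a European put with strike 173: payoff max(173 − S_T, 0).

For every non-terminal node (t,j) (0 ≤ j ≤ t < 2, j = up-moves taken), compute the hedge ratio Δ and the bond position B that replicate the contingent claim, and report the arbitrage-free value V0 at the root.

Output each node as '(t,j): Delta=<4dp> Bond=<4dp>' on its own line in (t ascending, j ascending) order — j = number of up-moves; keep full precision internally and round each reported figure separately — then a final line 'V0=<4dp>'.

(0,0): Delta=-0.5565 Bond=90.0790
(1,0): Delta=-1.0000 Bond=155.8559
(1,1): Delta=-0.2645 Bond=50.6923
V0=15.5132

The replicating-portfolio and risk-neutral prices coincide; use p* = (1.11−0.94)/(1.26−0.94) = 0.5313 for the latter.
Payoff layer (t=2): V(2,0)=54.5976, V(2,1)=14.2904, V(2,2)=0.0000
  t=1,j=0: stock 125.9600 → up 158.7096 (V=14.2904), down 118.4024 (V=54.5976). Price 29.8959; hedge Δ=-1.0000, bond B=155.8559.
  t=1,j=1: stock 168.8400 → up 212.7384 (V=0.0000), down 158.7096 (V=14.2904). Price 6.0348; hedge Δ=-0.2645, bond B=50.6923.
  t=0,j=0: stock 134.0000 → up 168.8400 (V=6.0348), down 125.9600 (V=29.8959). Price 15.5132; hedge Δ=-0.5565, bond B=90.0790.
Check: Δ(0,0)·S0 + B(0,0) = 15.5132 = V0.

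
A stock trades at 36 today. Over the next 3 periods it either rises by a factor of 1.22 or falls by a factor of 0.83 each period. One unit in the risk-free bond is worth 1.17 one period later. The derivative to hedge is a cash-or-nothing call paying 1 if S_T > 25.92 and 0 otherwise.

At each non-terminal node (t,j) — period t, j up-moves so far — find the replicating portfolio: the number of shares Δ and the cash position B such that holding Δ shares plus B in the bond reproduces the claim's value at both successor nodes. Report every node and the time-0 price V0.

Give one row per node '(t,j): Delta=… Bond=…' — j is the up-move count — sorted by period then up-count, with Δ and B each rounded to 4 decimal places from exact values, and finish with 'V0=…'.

(0,0): Delta=0.0009 Bond=0.5923
(1,0): Delta=0.0094 Bond=0.4375
(1,1): Delta=0.0000 Bond=0.7305
(2,0): Delta=0.1034 Bond=-1.8190
(2,1): Delta=0.0000 Bond=0.8547
(2,2): Delta=0.0000 Bond=0.8547
V0=0.6231

The replicating-portfolio and risk-neutral prices coincide; use p* = (1.17−0.83)/(1.22−0.83) = 0.8718 for the latter.
Terminal payoffs: V(3,0)=0.0000, V(3,1)=1.0000, V(3,2)=1.0000, V(3,3)=1.0000
(2,0): S=24.8004. Δ = (V_up−V_dn)/(S_up−S_dn) = (1.0000−0.0000)/(30.2565−20.5843) = 0.1034. V = [p*·1.0000 + (1−p*)·0.0000]/1.17 = 0.7451. B = V − Δ·S = -1.8190.
(2,1): S=36.4536. Δ = (V_up−V_dn)/(S_up−S_dn) = (1.0000−1.0000)/(44.4734−30.2565) = 0.0000. V = [p*·1.0000 + (1−p*)·1.0000]/1.17 = 0.8547. B = V − Δ·S = 0.8547.
(2,2): S=53.5824. Δ = (V_up−V_dn)/(S_up−S_dn) = (1.0000−1.0000)/(65.3705−44.4734) = 0.0000. V = [p*·1.0000 + (1−p*)·1.0000]/1.17 = 0.8547. B = V − Δ·S = 0.8547.
(1,0): S=29.8800. Δ = (V_up−V_dn)/(S_up−S_dn) = (0.8547−0.7451)/(36.4536−24.8004) = 0.0094. V = [p*·0.8547 + (1−p*)·0.7451]/1.17 = 0.7185. B = V − Δ·S = 0.4375.
(1,1): S=43.9200. Δ = (V_up−V_dn)/(S_up−S_dn) = (0.8547−0.8547)/(53.5824−36.4536) = 0.0000. V = [p*·0.8547 + (1−p*)·0.8547]/1.17 = 0.7305. B = V − Δ·S = 0.7305.
(0,0): S=36.0000. Δ = (V_up−V_dn)/(S_up−S_dn) = (0.7305−0.7185)/(43.9200−29.8800) = 0.0009. V = [p*·0.7305 + (1−p*)·0.7185]/1.17 = 0.6231. B = V − Δ·S = 0.5923.
Root portfolio cost Δ·36+B reproduces V0=0.6231.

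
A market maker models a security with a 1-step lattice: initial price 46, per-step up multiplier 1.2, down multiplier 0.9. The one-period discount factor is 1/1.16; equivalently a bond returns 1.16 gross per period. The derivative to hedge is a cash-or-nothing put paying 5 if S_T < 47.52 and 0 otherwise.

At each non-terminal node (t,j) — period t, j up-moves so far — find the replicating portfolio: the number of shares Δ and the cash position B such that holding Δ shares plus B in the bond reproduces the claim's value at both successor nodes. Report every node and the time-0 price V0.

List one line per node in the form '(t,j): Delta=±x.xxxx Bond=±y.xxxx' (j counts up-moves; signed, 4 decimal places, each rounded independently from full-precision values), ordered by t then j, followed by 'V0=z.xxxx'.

Since d<R<u, set p* = (R−d)/(u−d) = 0.8667; price each node as the discounted p*-expectation of its children.
Terminal values V(1,·): V(1,0)=5.0000, V(1,1)=0.0000
  t=0,j=0: stock 46.0000 → up 55.2000 (V=0.0000), down 41.4000 (V=5.0000). Price 0.5747; hedge Δ=-0.3623, bond B=17.2414.
The time-0 hedge costs 0.5747, which is the no-arbitrage price.

(0,0): Delta=-0.3623 Bond=17.2414
V0=0.5747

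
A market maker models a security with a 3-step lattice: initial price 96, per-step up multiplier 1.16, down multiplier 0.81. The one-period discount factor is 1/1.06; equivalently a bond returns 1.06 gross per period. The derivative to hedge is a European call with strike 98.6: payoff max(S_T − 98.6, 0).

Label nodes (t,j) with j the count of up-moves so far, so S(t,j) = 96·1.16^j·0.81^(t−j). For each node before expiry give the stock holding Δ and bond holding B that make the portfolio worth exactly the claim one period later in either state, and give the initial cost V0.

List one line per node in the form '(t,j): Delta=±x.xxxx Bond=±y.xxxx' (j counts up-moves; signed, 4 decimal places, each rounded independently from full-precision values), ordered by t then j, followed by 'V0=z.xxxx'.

(0,0): Delta=0.6762 Bond=-47.0235
(1,0): Delta=0.1494 Bond=-8.8771
(1,1): Delta=0.8234 Bond=-66.2320
(2,0): Delta=0.0000 Bond=0.0000
(2,1): Delta=0.1911 Bond=-13.1736
(2,2): Delta=1.0000 Bond=-93.0189
V0=17.8960

Under the risk-neutral measure, an up-move has probability p* = (R−d)/(u−d) = 0.7143 and values discount at R = 1.06.
Terminal values V(3,·): V(3,0)=0.0000, V(3,1)=0.0000, V(3,2)=6.0339, V(3,3)=51.2460
(2,0): S=62.9856. Δ = (V_up−V_dn)/(S_up−S_dn) = (0.0000−0.0000)/(73.0633−51.0183) = 0.0000. V = [p*·0.0000 + (1−p*)·0.0000]/1.06 = 0.0000. B = V − Δ·S = 0.0000.
(2,1): S=90.2016. Δ = (V_up−V_dn)/(S_up−S_dn) = (6.0339−0.0000)/(104.6339−73.0633) = 0.1911. V = [p*·6.0339 + (1−p*)·0.0000]/1.06 = 4.0659. B = V − Δ·S = -13.1736.
(2,2): S=129.1776. Δ = (V_up−V_dn)/(S_up−S_dn) = (51.2460−6.0339)/(149.8460−104.6339) = 1.0000. V = [p*·51.2460 + (1−p*)·6.0339]/1.06 = 36.1587. B = V − Δ·S = -93.0189.
(1,0): S=77.7600. Δ = (V_up−V_dn)/(S_up−S_dn) = (4.0659−0.0000)/(90.2016−62.9856) = 0.1494. V = [p*·4.0659 + (1−p*)·0.0000]/1.06 = 2.7399. B = V − Δ·S = -8.8771.
(1,1): S=111.3600. Δ = (V_up−V_dn)/(S_up−S_dn) = (36.1587−4.0659)/(129.1776−90.2016) = 0.8234. V = [p*·36.1587 + (1−p*)·4.0659]/1.06 = 25.4617. B = V − Δ·S = -66.2320.
(0,0): S=96.0000. Δ = (V_up−V_dn)/(S_up−S_dn) = (25.4617−2.7399)/(111.3600−77.7600) = 0.6762. V = [p*·25.4617 + (1−p*)·2.7399]/1.06 = 17.8960. B = V − Δ·S = -47.0235.
Root portfolio cost Δ·96+B reproduces V0=17.8960.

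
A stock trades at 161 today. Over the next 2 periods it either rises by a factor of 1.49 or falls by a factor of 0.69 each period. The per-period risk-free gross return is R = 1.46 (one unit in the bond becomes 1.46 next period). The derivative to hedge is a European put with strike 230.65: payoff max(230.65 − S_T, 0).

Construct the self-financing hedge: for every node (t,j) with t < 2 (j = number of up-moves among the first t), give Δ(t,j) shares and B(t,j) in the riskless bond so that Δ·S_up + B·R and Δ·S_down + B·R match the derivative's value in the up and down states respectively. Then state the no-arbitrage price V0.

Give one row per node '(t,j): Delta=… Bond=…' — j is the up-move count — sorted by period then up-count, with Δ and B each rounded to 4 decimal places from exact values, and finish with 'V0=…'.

Risk-neutral probability p* = (R−d)/(u−d) = (1.46−0.69)/(1.49−0.69) = 0.9625.
Payoff layer (t=2): V(2,0)=153.9979, V(2,1)=65.1259, V(2,2)=0.0000
  t=1,j=0: stock 111.0900 → up 165.5241 (V=65.1259), down 76.6521 (V=153.9979). Price 46.8895; hedge Δ=-1.0000, bond B=157.9795.
  t=1,j=1: stock 239.8900 → up 357.4361 (V=0.0000), down 165.5241 (V=65.1259). Price 1.6728; hedge Δ=-0.3394, bond B=83.0801.
  t=0,j=0: stock 161.0000 → up 239.8900 (V=1.6728), down 111.0900 (V=46.8895). Price 2.3071; hedge Δ=-0.3511, bond B=58.8280.
Self-financing check: at every node Δ·S+B equals the discounted successor values.

(0,0): Delta=-0.3511 Bond=58.8280
(1,0): Delta=-1.0000 Bond=157.9795
(1,1): Delta=-0.3394 Bond=83.0801
V0=2.3071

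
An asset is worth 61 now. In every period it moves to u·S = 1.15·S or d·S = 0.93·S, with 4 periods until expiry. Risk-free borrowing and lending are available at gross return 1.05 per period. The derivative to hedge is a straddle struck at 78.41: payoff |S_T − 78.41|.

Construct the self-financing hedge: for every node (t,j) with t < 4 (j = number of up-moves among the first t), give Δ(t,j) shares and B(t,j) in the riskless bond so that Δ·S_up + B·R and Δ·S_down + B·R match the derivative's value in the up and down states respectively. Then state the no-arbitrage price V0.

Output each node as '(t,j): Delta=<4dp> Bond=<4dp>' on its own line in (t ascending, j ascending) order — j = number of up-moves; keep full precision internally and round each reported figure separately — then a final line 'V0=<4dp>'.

Risk-neutral probability p* = (R−d)/(u−d) = (1.05−0.93)/(1.15−0.93) = 0.5455.
At expiry t=4: V(4,0)=32.7788, V(4,1)=21.9844, V(4,2)=8.6364, V(4,3)=7.8692, V(4,4)=28.2794
  t=3,j=0: stock 49.0658 → up 56.4256 (V=21.9844), down 45.6312 (V=32.7788). Price 25.6104; hedge Δ=-1.0000, bond B=74.6762.
  t=3,j=1: stock 60.6727 → up 69.7736 (V=8.6364), down 56.4256 (V=21.9844). Price 14.0035; hedge Δ=-1.0000, bond B=74.6762.
  t=3,j=2: stock 75.0254 → up 86.2792 (V=7.8692), down 69.7736 (V=8.6364). Price 7.8266; hedge Δ=-0.0465, bond B=11.3135.
  t=3,j=3: stock 92.7734 → up 106.6894 (V=28.2794), down 86.2792 (V=7.8692). Price 18.0972; hedge Δ=1.0000, bond B=-74.6762.
  t=2,j=0: stock 52.7589 → up 60.6727 (V=14.0035), down 49.0658 (V=25.6104). Price 18.3613; hedge Δ=-1.0000, bond B=71.1202.
  t=2,j=1: stock 65.2395 → up 75.0254 (V=7.8266), down 60.6727 (V=14.0035). Price 10.1279; hedge Δ=-0.4304, bond B=38.2045.
  t=2,j=2: stock 80.6725 → up 92.7734 (V=18.0972), down 75.0254 (V=7.8266). Price 12.7893; hedge Δ=0.5787, bond B=-33.8952.
  t=1,j=0: stock 56.7300 → up 65.2395 (V=10.1279), down 52.7589 (V=18.3613). Price 13.2098; hedge Δ=-0.6597, bond B=50.6344.
  t=1,j=1: stock 70.1500 → up 80.6725 (V=12.7893), down 65.2395 (V=10.1279). Price 11.0281; hedge Δ=0.1724, bond B=-1.0692.
  t=0,j=0: stock 61.0000 → up 70.1500 (V=11.0281), down 56.7300 (V=13.2098). Price 11.4474; hedge Δ=-0.1626, bond B=21.3643.
Self-financing check: at every node Δ·S+B equals the discounted successor values.

(0,0): Delta=-0.1626 Bond=21.3643
(1,0): Delta=-0.6597 Bond=50.6344
(1,1): Delta=0.1724 Bond=-1.0692
(2,0): Delta=-1.0000 Bond=71.1202
(2,1): Delta=-0.4304 Bond=38.2045
(2,2): Delta=0.5787 Bond=-33.8952
(3,0): Delta=-1.0000 Bond=74.6762
(3,1): Delta=-1.0000 Bond=74.6762
(3,2): Delta=-0.0465 Bond=11.3135
(3,3): Delta=1.0000 Bond=-74.6762
V0=11.4474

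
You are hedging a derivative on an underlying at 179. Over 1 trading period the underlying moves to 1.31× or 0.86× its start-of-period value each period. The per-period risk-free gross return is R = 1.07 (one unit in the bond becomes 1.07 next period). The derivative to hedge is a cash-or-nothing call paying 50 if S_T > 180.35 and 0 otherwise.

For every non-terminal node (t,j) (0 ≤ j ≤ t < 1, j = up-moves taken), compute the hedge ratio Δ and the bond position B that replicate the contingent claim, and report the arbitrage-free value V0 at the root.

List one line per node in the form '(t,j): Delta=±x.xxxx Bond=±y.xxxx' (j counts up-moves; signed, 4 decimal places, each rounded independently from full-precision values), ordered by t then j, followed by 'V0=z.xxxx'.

(0,0): Delta=0.6207 Bond=-89.3043
V0=21.8069

The replicating-portfolio and risk-neutral prices coincide; use p* = (1.07−0.86)/(1.31−0.86) = 0.4667 for the latter.
At expiry t=1: V(1,0)=0.0000, V(1,1)=50.0000
Node (0,0) S=179.0000: V=(p*·50.0000+(1−p*)·0.0000)/1.07=21.8069; Δ=(50.0000−0.0000)/(234.4900−153.9400)=0.6207; B=V−Δ·S=-89.3043
Root portfolio cost Δ·179+B reproduces V0=21.8069.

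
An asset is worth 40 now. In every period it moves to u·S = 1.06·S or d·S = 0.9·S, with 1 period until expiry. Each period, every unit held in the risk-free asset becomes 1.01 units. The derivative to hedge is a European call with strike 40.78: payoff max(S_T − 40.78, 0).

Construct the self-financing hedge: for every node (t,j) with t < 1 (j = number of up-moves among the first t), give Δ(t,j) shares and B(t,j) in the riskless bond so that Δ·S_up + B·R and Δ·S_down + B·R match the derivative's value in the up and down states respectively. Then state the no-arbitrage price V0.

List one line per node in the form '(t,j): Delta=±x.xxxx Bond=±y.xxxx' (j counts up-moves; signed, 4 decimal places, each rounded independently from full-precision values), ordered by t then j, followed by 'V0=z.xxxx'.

Since d<R<u, set p* = (R−d)/(u−d) = 0.6875; price each node as the discounted p*-expectation of its children.
Payoff layer (t=1): V(1,0)=0.0000, V(1,1)=1.6200
  t=0,j=0: stock 40.0000 → up 42.4000 (V=1.6200), down 36.0000 (V=0.0000). Price 1.1027; hedge Δ=0.2531, bond B=-9.0223.
Self-financing check: at every node Δ·S+B equals the discounted successor values.

(0,0): Delta=0.2531 Bond=-9.0223
V0=1.1027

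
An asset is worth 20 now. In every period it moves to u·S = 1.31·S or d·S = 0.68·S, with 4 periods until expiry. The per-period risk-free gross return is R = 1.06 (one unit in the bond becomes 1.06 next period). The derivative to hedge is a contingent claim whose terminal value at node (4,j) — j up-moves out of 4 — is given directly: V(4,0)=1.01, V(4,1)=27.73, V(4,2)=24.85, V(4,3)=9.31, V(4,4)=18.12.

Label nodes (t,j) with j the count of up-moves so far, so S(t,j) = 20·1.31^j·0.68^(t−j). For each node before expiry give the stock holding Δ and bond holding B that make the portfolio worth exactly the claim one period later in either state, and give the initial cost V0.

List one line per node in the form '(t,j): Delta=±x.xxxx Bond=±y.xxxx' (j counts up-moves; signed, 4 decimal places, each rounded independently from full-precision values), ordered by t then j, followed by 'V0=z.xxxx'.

Risk-neutral probability p* = (R−d)/(u−d) = (1.06−0.68)/(1.31−0.68) = 0.6032.
Payoff layer (t=4): V(4,0)=1.0100, V(4,1)=27.7300, V(4,2)=24.8500, V(4,3)=9.3100, V(4,4)=18.1200
  t=3,j=0: stock 6.2886 → up 8.2381 (V=27.7300), down 4.2763 (V=1.0100). Price 16.1574; hedge Δ=6.7443, bond B=-26.2553.
  t=3,j=1: stock 12.1149 → up 15.8705 (V=24.8500), down 8.2381 (V=27.7300). Price 24.5216; hedge Δ=-0.3773, bond B=29.0930.
  t=3,j=2: stock 23.3390 → up 30.5740 (V=9.3100), down 15.8705 (V=24.8500). Price 14.6006; hedge Δ=-1.0569, bond B=39.2673.
  t=3,j=3: stock 44.9618 → up 58.9000 (V=18.1200), down 30.5740 (V=9.3100). Price 13.7962; hedge Δ=0.3110, bond B=-0.1879.
  t=2,j=0: stock 9.2480 → up 12.1149 (V=24.5216), down 6.2886 (V=16.1574). Price 20.0023; hedge Δ=1.4356, bond B=6.7258.
  t=2,j=1: stock 17.8160 → up 23.3390 (V=14.6006), down 12.1149 (V=24.5216). Price 17.4882; hedge Δ=-0.8839, bond B=33.2357.
  t=2,j=2: stock 34.3220 → up 44.9618 (V=13.7962), down 23.3390 (V=14.6006). Price 13.3164; hedge Δ=-0.0372, bond B=14.5933.
  t=1,j=0: stock 13.6000 → up 17.8160 (V=17.4882), down 9.2480 (V=20.0023). Price 17.4395; hedge Δ=-0.2934, bond B=21.4301.
  t=1,j=1: stock 26.2000 → up 34.3220 (V=13.3164), down 17.8160 (V=17.4882). Price 14.1244; hedge Δ=-0.2527, bond B=20.7463.
  t=0,j=0: stock 20.0000 → up 26.2000 (V=14.1244), down 13.6000 (V=17.4395). Price 14.5660; hedge Δ=-0.2631, bond B=19.8280.
Each (Δ,B) replicates both successor values, so the strategy is self-financing and V0 is arbitrage-free.

(0,0): Delta=-0.2631 Bond=19.8280
(1,0): Delta=-0.2934 Bond=21.4301
(1,1): Delta=-0.2527 Bond=20.7463
(2,0): Delta=1.4356 Bond=6.7258
(2,1): Delta=-0.8839 Bond=33.2357
(2,2): Delta=-0.0372 Bond=14.5933
(3,0): Delta=6.7443 Bond=-26.2553
(3,1): Delta=-0.3773 Bond=29.0930
(3,2): Delta=-1.0569 Bond=39.2673
(3,3): Delta=0.3110 Bond=-0.1879
V0=14.5660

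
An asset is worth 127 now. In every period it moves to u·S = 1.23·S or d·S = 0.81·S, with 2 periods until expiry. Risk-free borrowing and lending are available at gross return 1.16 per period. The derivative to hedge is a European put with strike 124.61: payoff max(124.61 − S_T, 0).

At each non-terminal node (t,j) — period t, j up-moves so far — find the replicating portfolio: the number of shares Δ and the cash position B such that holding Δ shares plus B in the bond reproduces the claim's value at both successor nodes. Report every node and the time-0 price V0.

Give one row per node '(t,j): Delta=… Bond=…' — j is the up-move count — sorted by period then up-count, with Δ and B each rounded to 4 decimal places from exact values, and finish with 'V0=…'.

Risk-neutral probability p* = (R−d)/(u−d) = (1.16−0.81)/(1.23−0.81) = 0.8333.
Terminal values V(2,·): V(2,0)=41.2853, V(2,1)=0.0000, V(2,2)=0.0000
(1,0): S=102.8700. Δ = (V_up−V_dn)/(S_up−S_dn) = (0.0000−41.2853)/(126.5301−83.3247) = -0.9556. V = [p*·0.0000 + (1−p*)·41.2853]/1.16 = 5.9318. B = V − Δ·S = 104.2301.
(1,1): S=156.2100. Δ = (V_up−V_dn)/(S_up−S_dn) = (0.0000−0.0000)/(192.1383−126.5301) = 0.0000. V = [p*·0.0000 + (1−p*)·0.0000]/1.16 = 0.0000. B = V − Δ·S = 0.0000.
(0,0): S=127.0000. Δ = (V_up−V_dn)/(S_up−S_dn) = (0.0000−5.9318)/(156.2100−102.8700) = -0.1112. V = [p*·0.0000 + (1−p*)·5.9318]/1.16 = 0.8523. B = V − Δ·S = 14.9756.
Root portfolio cost Δ·127+B reproduces V0=0.8523.

(0,0): Delta=-0.1112 Bond=14.9756
(1,0): Delta=-0.9556 Bond=104.2301
(1,1): Delta=0.0000 Bond=0.0000
V0=0.8523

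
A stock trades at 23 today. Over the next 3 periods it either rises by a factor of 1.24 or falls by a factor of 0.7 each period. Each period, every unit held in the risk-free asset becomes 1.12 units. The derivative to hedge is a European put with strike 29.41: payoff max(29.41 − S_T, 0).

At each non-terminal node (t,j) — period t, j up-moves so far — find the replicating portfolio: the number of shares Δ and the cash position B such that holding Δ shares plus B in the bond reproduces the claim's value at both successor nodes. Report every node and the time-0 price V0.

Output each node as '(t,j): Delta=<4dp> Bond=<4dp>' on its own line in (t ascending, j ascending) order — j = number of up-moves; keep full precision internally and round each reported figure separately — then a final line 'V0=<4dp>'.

(0,0): Delta=-0.4392 Bond=12.8723
(1,0): Delta=-1.0000 Bond=23.4455
(1,1): Delta=-0.3488 Bond=11.8374
(2,0): Delta=-1.0000 Bond=26.2589
(2,1): Delta=-1.0000 Bond=26.2589
(2,2): Delta=-0.2437 Bond=9.5432
V0=2.7702

The replicating-portfolio and risk-neutral prices coincide; use p* = (1.12−0.7)/(1.24−0.7) = 0.7778 for the latter.
Payoff layer (t=3): V(3,0)=21.5210, V(3,1)=15.4352, V(3,2)=4.6546, V(3,3)=0.0000
(2,0): S=11.2700. Δ = (V_up−V_dn)/(S_up−S_dn) = (15.4352−21.5210)/(13.9748−7.8890) = -1.0000. V = [p*·15.4352 + (1−p*)·21.5210]/1.12 = 14.9889. B = V − Δ·S = 26.2589.
(2,1): S=19.9640. Δ = (V_up−V_dn)/(S_up−S_dn) = (4.6546−15.4352)/(24.7554−13.9748) = -1.0000. V = [p*·4.6546 + (1−p*)·15.4352]/1.12 = 6.2949. B = V − Δ·S = 26.2589.
(2,2): S=35.3648. Δ = (V_up−V_dn)/(S_up−S_dn) = (0.0000−4.6546)/(43.8524−24.7554) = -0.2437. V = [p*·0.0000 + (1−p*)·4.6546]/1.12 = 0.9235. B = V − Δ·S = 9.5432.
(1,0): S=16.1000. Δ = (V_up−V_dn)/(S_up−S_dn) = (6.2949−14.9889)/(19.9640−11.2700) = -1.0000. V = [p*·6.2949 + (1−p*)·14.9889]/1.12 = 7.3455. B = V − Δ·S = 23.4455.
(1,1): S=28.5200. Δ = (V_up−V_dn)/(S_up−S_dn) = (0.9235−6.2949)/(35.3648−19.9640) = -0.3488. V = [p*·0.9235 + (1−p*)·6.2949]/1.12 = 1.8903. B = V − Δ·S = 11.8374.
(0,0): S=23.0000. Δ = (V_up−V_dn)/(S_up−S_dn) = (1.8903−7.3455)/(28.5200−16.1000) = -0.4392. V = [p*·1.8903 + (1−p*)·7.3455]/1.12 = 2.7702. B = V − Δ·S = 12.8723.
Root portfolio cost Δ·23+B reproduces V0=2.7702.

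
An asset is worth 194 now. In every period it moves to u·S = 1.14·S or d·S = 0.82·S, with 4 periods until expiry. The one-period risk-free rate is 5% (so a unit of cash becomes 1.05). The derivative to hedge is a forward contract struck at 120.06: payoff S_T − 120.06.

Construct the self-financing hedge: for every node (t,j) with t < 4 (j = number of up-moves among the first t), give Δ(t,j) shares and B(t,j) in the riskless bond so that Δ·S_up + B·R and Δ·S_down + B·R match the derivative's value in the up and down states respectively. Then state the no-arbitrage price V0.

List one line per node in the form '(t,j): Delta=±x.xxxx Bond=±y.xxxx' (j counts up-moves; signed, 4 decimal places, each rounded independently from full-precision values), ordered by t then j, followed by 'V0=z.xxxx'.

(0,0): Delta=1.0000 Bond=-98.7737
(1,0): Delta=1.0000 Bond=-103.7123
(1,1): Delta=1.0000 Bond=-103.7123
(2,0): Delta=1.0000 Bond=-108.8980
(2,1): Delta=1.0000 Bond=-108.8980
(2,2): Delta=1.0000 Bond=-108.8980
(3,0): Delta=1.0000 Bond=-114.3429
(3,1): Delta=1.0000 Bond=-114.3429
(3,2): Delta=1.0000 Bond=-114.3429
(3,3): Delta=1.0000 Bond=-114.3429
V0=95.2263

Risk-neutral probability p* = (R−d)/(u−d) = (1.05−0.82)/(1.14−0.82) = 0.7188.
Terminal values V(4,·): V(4,0)=-32.3484, V(4,1)=1.8805, V(4,2)=49.4671, V(4,3)=115.6240, V(4,4)=207.5983
Node (3,0) S=106.9654: V=(p*·1.8805+(1−p*)·-32.3484)/1.05=-7.3775; Δ=(1.8805−-32.3484)/(121.9405−87.7116)=1.0000; B=V−Δ·S=-114.3429
Node (3,1) S=148.7080: V=(p*·49.4671+(1−p*)·1.8805)/1.05=34.3651; Δ=(49.4671−1.8805)/(169.5271−121.9405)=1.0000; B=V−Δ·S=-114.3429
Node (3,2) S=206.7404: V=(p*·115.6240+(1−p*)·49.4671)/1.05=92.3975; Δ=(115.6240−49.4671)/(235.6840−169.5271)=1.0000; B=V−Δ·S=-114.3429
Node (3,3) S=287.4195: V=(p*·207.5983+(1−p*)·115.6240)/1.05=173.0767; Δ=(207.5983−115.6240)/(327.6583−235.6840)=1.0000; B=V−Δ·S=-114.3429
Node (2,0) S=130.4456: V=(p*·34.3651+(1−p*)·-7.3775)/1.05=21.5476; Δ=(34.3651−-7.3775)/(148.7080−106.9654)=1.0000; B=V−Δ·S=-108.8980
Node (2,1) S=181.3512: V=(p*·92.3975+(1−p*)·34.3651)/1.05=72.4532; Δ=(92.3975−34.3651)/(206.7404−148.7080)=1.0000; B=V−Δ·S=-108.8980
Node (2,2) S=252.1224: V=(p*·173.0767+(1−p*)·92.3975)/1.05=143.2244; Δ=(173.0767−92.3975)/(287.4195−206.7404)=1.0000; B=V−Δ·S=-108.8980
Node (1,0) S=159.0800: V=(p*·72.4532+(1−p*)·21.5476)/1.05=55.3677; Δ=(72.4532−21.5476)/(181.3512−130.4456)=1.0000; B=V−Δ·S=-103.7123
Node (1,1) S=221.1600: V=(p*·143.2244+(1−p*)·72.4532)/1.05=117.4477; Δ=(143.2244−72.4532)/(252.1224−181.3512)=1.0000; B=V−Δ·S=-103.7123
Node (0,0) S=194.0000: V=(p*·117.4477+(1−p*)·55.3677)/1.05=95.2263; Δ=(117.4477−55.3677)/(221.1600−159.0800)=1.0000; B=V−Δ·S=-98.7737
Each (Δ,B) replicates both successor values, so the strategy is self-financing and V0 is arbitrage-free.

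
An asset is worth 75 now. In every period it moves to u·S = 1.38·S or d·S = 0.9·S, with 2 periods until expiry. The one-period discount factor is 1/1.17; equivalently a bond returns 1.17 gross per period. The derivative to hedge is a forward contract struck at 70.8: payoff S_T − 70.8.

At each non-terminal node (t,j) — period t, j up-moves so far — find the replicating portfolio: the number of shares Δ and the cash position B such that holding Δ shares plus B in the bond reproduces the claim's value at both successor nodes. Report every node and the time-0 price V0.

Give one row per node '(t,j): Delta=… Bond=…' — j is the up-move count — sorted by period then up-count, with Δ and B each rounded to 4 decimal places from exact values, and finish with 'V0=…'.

No-arbitrage ⇒ martingale measure with p* = (R−d)/(u−d) = 0.5625.
At expiry t=2: V(2,0)=-10.0500, V(2,1)=22.3500, V(2,2)=72.0300
Node (1,0) S=67.5000: V=(p*·22.3500+(1−p*)·-10.0500)/1.17=6.9872; Δ=(22.3500−-10.0500)/(93.1500−60.7500)=1.0000; B=V−Δ·S=-60.5128
Node (1,1) S=103.5000: V=(p*·72.0300+(1−p*)·22.3500)/1.17=42.9872; Δ=(72.0300−22.3500)/(142.8300−93.1500)=1.0000; B=V−Δ·S=-60.5128
Node (0,0) S=75.0000: V=(p*·42.9872+(1−p*)·6.9872)/1.17=23.2796; Δ=(42.9872−6.9872)/(103.5000−67.5000)=1.0000; B=V−Δ·S=-51.7204
The time-0 hedge costs 23.2796, which is the no-arbitrage price.

(0,0): Delta=1.0000 Bond=-51.7204
(1,0): Delta=1.0000 Bond=-60.5128
(1,1): Delta=1.0000 Bond=-60.5128
V0=23.2796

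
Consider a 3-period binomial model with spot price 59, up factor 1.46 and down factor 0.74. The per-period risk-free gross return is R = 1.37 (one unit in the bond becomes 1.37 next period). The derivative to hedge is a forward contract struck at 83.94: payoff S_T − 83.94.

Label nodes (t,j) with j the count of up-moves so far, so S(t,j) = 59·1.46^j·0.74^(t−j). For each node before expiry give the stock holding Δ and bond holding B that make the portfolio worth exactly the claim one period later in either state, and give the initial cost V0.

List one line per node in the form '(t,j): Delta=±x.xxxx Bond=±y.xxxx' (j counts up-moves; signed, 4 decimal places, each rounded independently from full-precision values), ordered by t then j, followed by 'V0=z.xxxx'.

Risk-neutral probability p* = (R−d)/(u−d) = (1.37−0.74)/(1.46−0.74) = 0.8750.
At expiry t=3: V(3,0)=-60.0318, V(3,1)=-36.7697, V(3,2)=9.1257, V(3,3)=99.6760
(2,0): S=32.3084. Δ = (V_up−V_dn)/(S_up−S_dn) = (-36.7697−-60.0318)/(47.1703−23.9082) = 1.0000. V = [p*·-36.7697 + (1−p*)·-60.0318]/1.37 = -28.9617. B = V − Δ·S = -61.2701.
(2,1): S=63.7436. Δ = (V_up−V_dn)/(S_up−S_dn) = (9.1257−-36.7697)/(93.0657−47.1703) = 1.0000. V = [p*·9.1257 + (1−p*)·-36.7697]/1.37 = 2.4735. B = V − Δ·S = -61.2701.
(2,2): S=125.7644. Δ = (V_up−V_dn)/(S_up−S_dn) = (99.6760−9.1257)/(183.6160−93.0657) = 1.0000. V = [p*·99.6760 + (1−p*)·9.1257]/1.37 = 64.4943. B = V − Δ·S = -61.2701.
(1,0): S=43.6600. Δ = (V_up−V_dn)/(S_up−S_dn) = (2.4735−-28.9617)/(63.7436−32.3084) = 1.0000. V = [p*·2.4735 + (1−p*)·-28.9617]/1.37 = -1.0627. B = V − Δ·S = -44.7227.
(1,1): S=86.1400. Δ = (V_up−V_dn)/(S_up−S_dn) = (64.4943−2.4735)/(125.7644−63.7436) = 1.0000. V = [p*·64.4943 + (1−p*)·2.4735]/1.37 = 41.4173. B = V − Δ·S = -44.7227.
(0,0): S=59.0000. Δ = (V_up−V_dn)/(S_up−S_dn) = (41.4173−-1.0627)/(86.1400−43.6600) = 1.0000. V = [p*·41.4173 + (1−p*)·-1.0627]/1.37 = 26.3557. B = V − Δ·S = -32.6443.
Each (Δ,B) replicates both successor values, so the strategy is self-financing and V0 is arbitrage-free.

(0,0): Delta=1.0000 Bond=-32.6443
(1,0): Delta=1.0000 Bond=-44.7227
(1,1): Delta=1.0000 Bond=-44.7227
(2,0): Delta=1.0000 Bond=-61.2701
(2,1): Delta=1.0000 Bond=-61.2701
(2,2): Delta=1.0000 Bond=-61.2701
V0=26.3557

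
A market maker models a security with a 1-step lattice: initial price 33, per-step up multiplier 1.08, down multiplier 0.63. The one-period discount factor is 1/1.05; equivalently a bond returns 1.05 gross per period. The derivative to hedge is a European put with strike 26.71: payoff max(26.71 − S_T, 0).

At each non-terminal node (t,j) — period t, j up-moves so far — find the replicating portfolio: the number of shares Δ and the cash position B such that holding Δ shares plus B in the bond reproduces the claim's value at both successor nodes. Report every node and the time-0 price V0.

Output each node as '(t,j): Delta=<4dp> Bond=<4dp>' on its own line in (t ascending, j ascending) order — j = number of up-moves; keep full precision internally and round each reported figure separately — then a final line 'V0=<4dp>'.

The replicating-portfolio and risk-neutral prices coincide; use p* = (1.05−0.63)/(1.08−0.63) = 0.9333 for the latter.
Terminal values V(1,·): V(1,0)=5.9200, V(1,1)=0.0000
(0,0): S=33.0000. Δ = (V_up−V_dn)/(S_up−S_dn) = (0.0000−5.9200)/(35.6400−20.7900) = -0.3987. V = [p*·0.0000 + (1−p*)·5.9200]/1.05 = 0.3759. B = V − Δ·S = 13.5314.
Root portfolio cost Δ·33+B reproduces V0=0.3759.

(0,0): Delta=-0.3987 Bond=13.5314
V0=0.3759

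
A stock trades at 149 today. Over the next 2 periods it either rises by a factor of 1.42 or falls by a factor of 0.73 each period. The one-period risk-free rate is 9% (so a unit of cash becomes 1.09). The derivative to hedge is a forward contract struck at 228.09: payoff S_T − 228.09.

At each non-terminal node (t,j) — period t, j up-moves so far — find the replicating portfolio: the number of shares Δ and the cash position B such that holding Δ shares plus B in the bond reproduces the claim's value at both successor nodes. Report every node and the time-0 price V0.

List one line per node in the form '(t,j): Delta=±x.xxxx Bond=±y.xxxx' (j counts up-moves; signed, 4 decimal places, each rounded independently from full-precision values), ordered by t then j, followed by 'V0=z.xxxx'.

Risk-neutral probability p* = (R−d)/(u−d) = (1.09−0.73)/(1.42−0.73) = 0.5217.
Payoff layer (t=2): V(2,0)=-148.6879, V(2,1)=-73.6366, V(2,2)=72.3536
Node (1,0) S=108.7700: V=(p*·-73.6366+(1−p*)·-148.6879)/1.09=-100.4869; Δ=(-73.6366−-148.6879)/(154.4534−79.4021)=1.0000; B=V−Δ·S=-209.2569
Node (1,1) S=211.5800: V=(p*·72.3536+(1−p*)·-73.6366)/1.09=2.3231; Δ=(72.3536−-73.6366)/(300.4436−154.4534)=1.0000; B=V−Δ·S=-209.2569
Node (0,0) S=149.0000: V=(p*·2.3231+(1−p*)·-100.4869)/1.09=-42.9788; Δ=(2.3231−-100.4869)/(211.5800−108.7700)=1.0000; B=V−Δ·S=-191.9788
Check: Δ(0,0)·S0 + B(0,0) = -42.9788 = V0.

(0,0): Delta=1.0000 Bond=-191.9788
(1,0): Delta=1.0000 Bond=-209.2569
(1,1): Delta=1.0000 Bond=-209.2569
V0=-42.9788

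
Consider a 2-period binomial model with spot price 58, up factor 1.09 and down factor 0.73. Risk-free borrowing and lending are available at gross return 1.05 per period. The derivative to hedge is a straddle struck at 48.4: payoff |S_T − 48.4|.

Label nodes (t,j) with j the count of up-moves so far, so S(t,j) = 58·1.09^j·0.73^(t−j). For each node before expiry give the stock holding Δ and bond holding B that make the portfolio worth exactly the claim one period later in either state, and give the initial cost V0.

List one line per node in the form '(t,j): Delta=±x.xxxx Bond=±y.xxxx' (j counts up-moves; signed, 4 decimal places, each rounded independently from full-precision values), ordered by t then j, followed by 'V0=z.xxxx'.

Under the risk-neutral measure, an up-move has probability p* = (R−d)/(u−d) = 0.8889 and values discount at R = 1.05.
At expiry t=2: V(2,0)=17.4918, V(2,1)=2.2494, V(2,2)=20.5098
Node (1,0) S=42.3400: V=(p*·2.2494+(1−p*)·17.4918)/1.05=3.7552; Δ=(2.2494−17.4918)/(46.1506−30.9082)=-1.0000; B=V−Δ·S=46.0952
Node (1,1) S=63.2200: V=(p*·20.5098+(1−p*)·2.2494)/1.05=17.6008; Δ=(20.5098−2.2494)/(68.9098−46.1506)=0.8023; B=V−Δ·S=-33.1225
Node (0,0) S=58.0000: V=(p*·17.6008+(1−p*)·3.7552)/1.05=15.2975; Δ=(17.6008−3.7552)/(63.2200−42.3400)=0.6631; B=V−Δ·S=-23.1624
Check: Δ(0,0)·S0 + B(0,0) = 15.2975 = V0.

(0,0): Delta=0.6631 Bond=-23.1624
(1,0): Delta=-1.0000 Bond=46.0952
(1,1): Delta=0.8023 Bond=-33.1225
V0=15.2975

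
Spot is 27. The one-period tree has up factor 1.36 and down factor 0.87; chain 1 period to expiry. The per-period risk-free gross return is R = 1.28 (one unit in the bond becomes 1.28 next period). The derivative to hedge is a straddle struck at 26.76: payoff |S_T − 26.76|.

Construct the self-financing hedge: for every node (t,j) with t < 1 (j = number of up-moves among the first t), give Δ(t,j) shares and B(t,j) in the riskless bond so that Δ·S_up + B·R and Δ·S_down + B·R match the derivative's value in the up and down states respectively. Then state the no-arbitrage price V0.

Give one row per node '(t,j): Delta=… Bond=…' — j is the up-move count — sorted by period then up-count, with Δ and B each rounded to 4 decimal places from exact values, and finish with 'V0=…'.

Under the risk-neutral measure, an up-move has probability p* = (R−d)/(u−d) = 0.8367 and values discount at R = 1.28.
Terminal values V(1,·): V(1,0)=3.2700, V(1,1)=9.9600
(0,0): S=27.0000. Δ = (V_up−V_dn)/(S_up−S_dn) = (9.9600−3.2700)/(36.7200−23.4900) = 0.5057. V = [p*·9.9600 + (1−p*)·3.2700]/1.28 = 6.9279. B = V − Δ·S = -6.7251.
Check: Δ(0,0)·S0 + B(0,0) = 6.9279 = V0.

(0,0): Delta=0.5057 Bond=-6.7251
V0=6.9279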